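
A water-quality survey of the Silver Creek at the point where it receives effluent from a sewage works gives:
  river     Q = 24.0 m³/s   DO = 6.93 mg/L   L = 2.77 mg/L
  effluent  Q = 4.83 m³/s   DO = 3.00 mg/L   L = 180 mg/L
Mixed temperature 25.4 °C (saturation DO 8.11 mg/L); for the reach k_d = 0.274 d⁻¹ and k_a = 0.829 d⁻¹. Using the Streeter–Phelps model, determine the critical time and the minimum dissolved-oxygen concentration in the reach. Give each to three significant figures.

t_c ≈ 1.78 d; minimum DO ≈ 1.51 mg/L

Mixed DO = (24.0×6.93 + 4.83×3.00)/(24.0+4.83) = 180.8/28.83 = 6.272 mg/L.
Mixed L₀ = (24.0×2.77 + 4.83×180)/(28.83) = 935.9/28.83 = 32.46 mg/L.
Initial deficit D₀ = C_s − DO₀ = 8.11 − 6.272 = 1.838 mg/L.
t_c = (1/0.5550) ln[(0.829/0.274)(1 − 1.838×0.5550/(0.274×32.46))] = 1.802 × ln(2.678) = 1.775 d.
D_c = (0.274/0.829) × 32.46 × e^(−0.274×1.775) = 0.3305 × 32.46 × 0.6148 = 6.597 mg/L.
Minimum DO = 8.11 − 6.597 = 1.513 mg/L.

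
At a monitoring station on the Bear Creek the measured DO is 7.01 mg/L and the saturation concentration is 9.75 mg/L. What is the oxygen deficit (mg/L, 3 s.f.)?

D ≈ 2.74 mg/L

D = C_s − C = 9.75 − 7.01 = 2.74 mg/L.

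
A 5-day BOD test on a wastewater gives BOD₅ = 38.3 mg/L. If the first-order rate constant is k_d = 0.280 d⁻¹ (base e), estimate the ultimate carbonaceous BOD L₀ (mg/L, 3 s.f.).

BOD₅ = L₀(1 − e^(−5k_d)) ⇒ L₀ = BOD₅ / (1 − e^(−5×0.280))
= 38.3 / (1 − 0.2466) = 38.3 / 0.7534 = 50.84 mg/L.

L₀ ≈ 50.8 mg/L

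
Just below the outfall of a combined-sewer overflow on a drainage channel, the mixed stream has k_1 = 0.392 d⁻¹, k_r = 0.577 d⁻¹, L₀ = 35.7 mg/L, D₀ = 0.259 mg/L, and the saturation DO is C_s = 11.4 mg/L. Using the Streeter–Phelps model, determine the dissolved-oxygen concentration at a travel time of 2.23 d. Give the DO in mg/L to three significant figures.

k_1 L₀/(k_r−k_1) = 0.392×35.7/(0.577−0.392) = 13.99/0.1850 = 75.65 mg/L.
e^(−k_1 t) = e^(−0.392×2.230) = 0.4172; e^(−k_r t) = e^(−0.577×2.230) = 0.2762.
D = 75.65 × (0.4172 − 0.2762) + 0.259 × 0.2762 = 10.67 + 0.07153 = 10.74 mg/L.
DO = C_s − D = 11.4 − 10.74 = 0.6599 mg/L.

DO ≈ 0.660 mg/L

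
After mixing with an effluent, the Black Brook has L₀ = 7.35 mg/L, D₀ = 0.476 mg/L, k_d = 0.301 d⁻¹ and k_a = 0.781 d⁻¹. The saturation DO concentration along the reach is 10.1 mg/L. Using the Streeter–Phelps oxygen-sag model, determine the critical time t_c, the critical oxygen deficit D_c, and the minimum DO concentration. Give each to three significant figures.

t_c ≈ 1.76 d; D_c ≈ 1.67 mg/L; min DO ≈ 8.43 mg/L

At the critical point dD/dt = 0, so k_d L₀ e^(−k_d t) = k_a D. Substituting D(t) from the Streeter–Phelps equation and solving for t gives
t_c = ln[(k_a/k_d)(1 − D₀(k_a−k_d)/(k_d L₀))] / (k_a−k_d).
Here k_a−k_d = 0.4800 d⁻¹ and 1 − D₀(k_a−k_d)/(k_d L₀) = 1 − 0.476×0.4800/(0.301×7.35) = 0.8967, so
t_c = ln(2.595 × 0.8967) / 0.4800 = 0.8445 / 0.4800 = 1.759 d.
L(t_c) = L₀ e^(−k_d t_c) = 7.35 × 0.5889 = 4.328 mg/L, and at the critical point k_a D_c = k_d L, so D_c = (0.301/0.781) × 4.328 = 1.668 mg/L.
Minimum DO = C_s − D_c = 10.1 − 1.668 = 8.432 mg/L.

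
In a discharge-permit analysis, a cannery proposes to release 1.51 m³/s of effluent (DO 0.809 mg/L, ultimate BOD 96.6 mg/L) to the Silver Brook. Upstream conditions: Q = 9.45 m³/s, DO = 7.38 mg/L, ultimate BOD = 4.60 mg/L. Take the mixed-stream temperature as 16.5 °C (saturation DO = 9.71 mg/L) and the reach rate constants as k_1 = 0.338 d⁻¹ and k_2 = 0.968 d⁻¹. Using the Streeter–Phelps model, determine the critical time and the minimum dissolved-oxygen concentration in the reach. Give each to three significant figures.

t_c ≈ 0.989 d; minimum DO ≈ 5.39 mg/L

Mixed DO = (9.45×7.38 + 1.51×0.809)/(9.45+1.51) = 70.96/10.96 = 6.475 mg/L.
Mixed L₀ = (9.45×4.60 + 1.51×96.6)/(10.96) = 189.3/10.96 = 17.28 mg/L.
Initial deficit D₀ = C_s − DO₀ = 9.71 − 6.475 = 3.235 mg/L.
t_c = (1/0.6300) ln[(0.968/0.338)(1 − 3.235×0.6300/(0.338×17.28))] = 1.587 × ln(1.864) = 0.9886 d.
D_c = (0.338/0.968) × 17.28 × e^(−0.338×0.9886) = 0.3492 × 17.28 × 0.7159 = 4.319 mg/L.
Minimum DO = 9.71 − 4.319 = 5.391 mg/L.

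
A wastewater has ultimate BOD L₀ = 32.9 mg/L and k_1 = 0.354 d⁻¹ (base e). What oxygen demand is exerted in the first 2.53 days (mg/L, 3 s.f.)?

y_t = L₀(1 − e^(−k_1 t)) = 32.9 × (1 − e^(−0.354×2.53))
= 32.9 × (1 − 0.4084) = 32.9 × 0.5916 = 19.47 mg/L.

y ≈ 19.5 mg/L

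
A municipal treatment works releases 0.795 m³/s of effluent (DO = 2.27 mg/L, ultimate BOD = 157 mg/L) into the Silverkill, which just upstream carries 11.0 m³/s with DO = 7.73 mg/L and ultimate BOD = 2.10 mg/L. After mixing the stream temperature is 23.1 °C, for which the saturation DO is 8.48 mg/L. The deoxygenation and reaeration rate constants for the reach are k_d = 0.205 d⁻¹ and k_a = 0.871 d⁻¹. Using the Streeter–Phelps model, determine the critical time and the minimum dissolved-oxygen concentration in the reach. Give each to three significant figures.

Mixed DO = (11.0×7.73 + 0.795×2.27)/(11.0+0.795) = 86.83/11.79 = 7.362 mg/L.
Mixed L₀ = (11.0×2.10 + 0.795×157)/(11.79) = 147.9/11.79 = 12.54 mg/L.
Initial deficit D₀ = C_s − DO₀ = 8.48 − 7.362 = 1.118 mg/L.
t_c = (1/0.6660) ln[(0.871/0.205)(1 − 1.118×0.6660/(0.205×12.54))] = 1.502 × ln(3.018) = 1.659 d.
D_c = (0.205/0.871) × 12.54 × e^(−0.205×1.659) = 0.2354 × 12.54 × 0.7118 = 2.101 mg/L.
Minimum DO = 8.48 − 2.101 = 6.379 mg/L.

t_c ≈ 1.66 d; minimum DO ≈ 6.38 mg/L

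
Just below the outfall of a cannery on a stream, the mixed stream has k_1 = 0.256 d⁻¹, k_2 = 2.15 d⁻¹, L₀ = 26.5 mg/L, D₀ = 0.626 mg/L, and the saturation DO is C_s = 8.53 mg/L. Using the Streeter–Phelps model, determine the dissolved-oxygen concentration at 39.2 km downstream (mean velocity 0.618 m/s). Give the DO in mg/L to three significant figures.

DO ≈ 6.17 mg/L

Travel time t = x/v = 39.2 km / (0.618 m/s) = 39200 m / 0.618 m/s = 63430 s = 0.7341 d.
k_1 L₀/(k_2−k_1) = 0.256×26.5/(2.15−0.256) = 6.784/1.894 = 3.582 mg/L.
e^(−k_1 t) = e^(−0.256×0.7341) = 0.8287; e^(−k_2 t) = e^(−2.15×0.7341) = 0.2063.
D = 3.582 × (0.8287 − 0.2063) + 0.626 × 0.2063 = 2.229 + 0.1291 = 2.358 mg/L.
DO = C_s − D = 8.53 − 2.358 = 6.172 mg/L.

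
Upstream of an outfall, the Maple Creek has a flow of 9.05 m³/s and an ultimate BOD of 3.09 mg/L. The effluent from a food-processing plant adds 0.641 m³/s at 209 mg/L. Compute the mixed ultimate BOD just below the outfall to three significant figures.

Flow-weighted mixing: C = (Q_r C_r + Q_w C_w)/(Q_r + Q_w)
= (9.05×3.09 + 0.641×209)/(9.05 + 0.641) = 161.9/9.691 = 16.71 mg/L.

16.7 mg/L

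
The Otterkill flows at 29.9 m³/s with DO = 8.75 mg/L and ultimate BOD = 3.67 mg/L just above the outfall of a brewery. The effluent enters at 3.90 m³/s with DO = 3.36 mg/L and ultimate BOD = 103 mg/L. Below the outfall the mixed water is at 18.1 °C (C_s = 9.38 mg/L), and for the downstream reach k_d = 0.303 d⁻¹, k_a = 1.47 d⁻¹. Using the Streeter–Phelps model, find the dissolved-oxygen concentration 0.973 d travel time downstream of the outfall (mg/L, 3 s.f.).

DO ≈ 7.09 mg/L

Mixed DO = (29.9×8.75 + 3.90×3.36)/(29.9+3.90) = 274.7/33.80 = 8.128 mg/L.
Mixed L₀ = (29.9×3.67 + 3.90×103)/(33.80) = 511.4/33.80 = 15.13 mg/L.
Initial deficit D₀ = C_s − DO₀ = 9.38 − 8.128 = 1.252 mg/L.
D(0.973) = [0.303×15.13/(1.47−0.303)](e^(−0.303×0.973) − e^(−1.47×0.973)) + 1.252 e^(−1.47×0.973)
= 3.929 × (0.7447 − 0.2392) + 1.252 × 0.2392 = 2.285 mg/L.
DO = 9.38 − 2.285 = 7.095 mg/L.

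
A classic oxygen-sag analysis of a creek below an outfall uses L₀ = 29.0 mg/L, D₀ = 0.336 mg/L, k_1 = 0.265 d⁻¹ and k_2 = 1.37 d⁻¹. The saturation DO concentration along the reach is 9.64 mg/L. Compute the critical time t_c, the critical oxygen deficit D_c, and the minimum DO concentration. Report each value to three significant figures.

At the critical point dD/dt = 0, so k_1 L₀ e^(−k_1 t) = k_2 D. Substituting D(t) from the Streeter–Phelps equation and solving for t gives
t_c = ln[(k_2/k_1)(1 − D₀(k_2−k_1)/(k_1 L₀))] / (k_2−k_1).
Here k_2−k_1 = 1.105 d⁻¹ and 1 − D₀(k_2−k_1)/(k_1 L₀) = 1 − 0.336×1.105/(0.265×29.0) = 0.9517, so
t_c = ln(5.170 × 0.9517) / 1.105 = 1.593 / 1.105 = 1.442 d.
L(t_c) = L₀ e^(−k_1 t_c) = 29.0 × 0.6824 = 19.79 mg/L, and at the critical point k_2 D_c = k_1 L, so D_c = (0.265/1.37) × 19.79 = 3.828 mg/L.
Minimum DO = C_s − D_c = 9.64 − 3.828 = 5.812 mg/L.

t_c ≈ 1.44 d; D_c ≈ 3.83 mg/L; min DO ≈ 5.81 mg/L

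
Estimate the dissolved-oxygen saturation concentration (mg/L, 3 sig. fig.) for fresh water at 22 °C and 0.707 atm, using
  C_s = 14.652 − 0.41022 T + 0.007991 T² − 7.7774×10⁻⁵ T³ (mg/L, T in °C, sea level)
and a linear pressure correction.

C_s ≈ 6.13 mg/L

At sea level: C_s = 14.652 − 0.41022×22 + 0.007991×22² − 7.7774×10⁻⁵×22³ = 8.667 mg/L.
Pressure correction: C_s' = 8.667 × 0.707 = 6.127 mg/L.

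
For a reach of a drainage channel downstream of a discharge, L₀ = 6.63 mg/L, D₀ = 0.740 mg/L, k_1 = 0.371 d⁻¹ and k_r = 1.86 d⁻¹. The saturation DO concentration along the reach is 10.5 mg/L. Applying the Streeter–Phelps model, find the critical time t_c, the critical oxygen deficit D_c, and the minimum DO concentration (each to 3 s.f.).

t_c ≈ 0.684 d; D_c ≈ 1.03 mg/L; min DO ≈ 9.47 mg/L

With k_r/k_1 = 5.013 and 1 − D₀(k_r−k_1)/(k_1 L₀) = 0.5520,
t_c = ln(5.013 × 0.5520) / (1.86 − 0.371) = ln(2.768) / 1.489 = 1.018/1.489 = 0.6837 d.
D_c = (k_1/k_r) L₀ e^(−k_1 t_c) = (0.371/1.86) × 6.63 × e^(−0.371×0.6837) = 0.1995 × 6.63 × 0.7760 = 1.026 mg/L.
Minimum DO = C_s − D_c = 10.5 − 1.026 = 9.474 mg/L.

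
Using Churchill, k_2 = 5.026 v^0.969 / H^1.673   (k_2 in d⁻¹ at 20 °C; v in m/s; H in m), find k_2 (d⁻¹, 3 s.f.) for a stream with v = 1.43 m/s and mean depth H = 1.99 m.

k_2 = 5.026 × 1.43^0.969 / 1.99^1.673 = 5.026 × 1.414 / 3.162 = 2.248 d⁻¹.

k_2 ≈ 2.25 d⁻¹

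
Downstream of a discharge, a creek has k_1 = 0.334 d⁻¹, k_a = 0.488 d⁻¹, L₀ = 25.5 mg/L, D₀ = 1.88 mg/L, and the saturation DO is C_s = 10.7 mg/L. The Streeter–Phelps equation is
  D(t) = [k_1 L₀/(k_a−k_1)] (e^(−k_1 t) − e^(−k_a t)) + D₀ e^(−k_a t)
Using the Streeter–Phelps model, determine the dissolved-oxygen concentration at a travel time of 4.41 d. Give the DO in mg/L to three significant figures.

DO ≈ 4.23 mg/L

k_1 L₀/(k_a−k_1) = 0.334×25.5/(0.488−0.334) = 8.517/0.1540 = 55.31 mg/L.
e^(−k_1 t) = e^(−0.334×4.410) = 0.2293; e^(−k_a t) = e^(−0.488×4.410) = 0.1162.
D = 55.31 × (0.2293 − 0.1162) + 1.88 × 0.1162 = 6.250 + 0.2185 = 6.468 mg/L.
DO = C_s − D = 10.7 − 6.468 = 4.232 mg/L.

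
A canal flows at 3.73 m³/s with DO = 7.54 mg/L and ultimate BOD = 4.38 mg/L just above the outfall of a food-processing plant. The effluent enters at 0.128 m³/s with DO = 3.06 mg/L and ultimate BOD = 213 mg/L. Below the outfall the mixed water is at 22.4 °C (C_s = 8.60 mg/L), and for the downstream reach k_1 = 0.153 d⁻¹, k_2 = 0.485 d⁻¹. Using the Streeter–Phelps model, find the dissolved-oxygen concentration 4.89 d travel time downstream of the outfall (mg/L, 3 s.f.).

DO ≈ 6.51 mg/L

Mixed DO = (3.73×7.54 + 0.128×3.06)/(3.73+0.128) = 28.52/3.858 = 7.391 mg/L.
Mixed L₀ = (3.73×4.38 + 0.128×213)/(3.858) = 43.60/3.858 = 11.30 mg/L.
Initial deficit D₀ = C_s − DO₀ = 8.60 − 7.391 = 1.209 mg/L.
D(4.89) = [0.153×11.30/(0.485−0.153)](e^(−0.153×4.89) − e^(−0.485×4.89)) + 1.209 e^(−0.485×4.89)
= 5.208 × (0.4732 − 0.09333) + 1.209 × 0.09333 = 2.091 mg/L.
DO = 8.60 − 2.091 = 6.509 mg/L.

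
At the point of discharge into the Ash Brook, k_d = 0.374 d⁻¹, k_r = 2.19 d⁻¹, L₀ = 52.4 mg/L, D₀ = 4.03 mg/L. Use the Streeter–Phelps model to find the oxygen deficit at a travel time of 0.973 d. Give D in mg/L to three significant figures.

D ≈ 6.70 mg/L

k_d L₀/(k_r−k_d) = 0.374×52.4/(2.19−0.374) = 19.60/1.816 = 10.79 mg/L.
e^(−k_d t) = e^(−0.374×0.9730) = 0.6950; e^(−k_r t) = e^(−2.19×0.9730) = 0.1187.
D = 10.79 × (0.6950 − 0.1187) + 4.03 × 0.1187 = 6.218 + 0.4785 = 6.697 mg/L.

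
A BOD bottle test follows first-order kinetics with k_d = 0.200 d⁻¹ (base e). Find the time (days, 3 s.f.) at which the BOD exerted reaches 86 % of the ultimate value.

t ≈ 9.83 d

y/L₀ = 1 − e^(−k_d t) = 0.86 ⇒ e^(−k_d t) = 0.140
t = −ln(0.140) / 0.200 = 1.966 / 0.200 = 9.831 d.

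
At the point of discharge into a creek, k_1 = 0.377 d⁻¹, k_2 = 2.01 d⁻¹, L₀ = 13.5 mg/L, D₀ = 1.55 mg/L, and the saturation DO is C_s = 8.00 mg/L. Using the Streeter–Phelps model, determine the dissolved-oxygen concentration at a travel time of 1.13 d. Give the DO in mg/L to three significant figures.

k_1 L₀/(k_2−k_1) = 0.377×13.5/(2.01−0.377) = 5.090/1.633 = 3.117 mg/L.
e^(−k_1 t) = e^(−0.377×1.130) = 0.6531; e^(−k_2 t) = e^(−2.01×1.130) = 0.1032.
D = 3.117 × (0.6531 − 0.1032) + 1.55 × 0.1032 = 1.714 + 0.1599 = 1.874 mg/L.
DO = C_s − D = 8.00 − 1.874 = 6.126 mg/L.

DO ≈ 6.13 mg/L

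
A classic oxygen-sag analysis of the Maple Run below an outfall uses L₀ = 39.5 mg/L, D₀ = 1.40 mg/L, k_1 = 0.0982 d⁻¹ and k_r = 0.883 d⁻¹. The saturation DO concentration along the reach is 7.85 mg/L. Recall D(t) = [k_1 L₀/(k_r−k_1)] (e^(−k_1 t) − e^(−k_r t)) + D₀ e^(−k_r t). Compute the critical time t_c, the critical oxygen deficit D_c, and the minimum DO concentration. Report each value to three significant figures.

At the critical point dD/dt = 0, so k_1 L₀ e^(−k_1 t) = k_r D. Substituting D(t) from the Streeter–Phelps equation and solving for t gives
t_c = ln[(k_r/k_1)(1 − D₀(k_r−k_1)/(k_1 L₀))] / (k_r−k_1).
Here k_r−k_1 = 0.7848 d⁻¹ and 1 − D₀(k_r−k_1)/(k_1 L₀) = 1 − 1.40×0.7848/(0.0982×39.5) = 0.7167, so
t_c = ln(8.992 × 0.7167) / 0.7848 = 1.863 / 0.7848 = 2.374 d.
D_c = (k_1/k_r) L₀ e^(−k_1 t_c) = (0.0982/0.883) × 39.5 × e^(−0.0982×2.374) = 0.1112 × 39.5 × 0.7920 = 3.479 mg/L.
Minimum DO = C_s − D_c = 7.85 − 3.479 = 4.371 mg/L.

t_c ≈ 2.37 d; D_c ≈ 3.48 mg/L; min DO ≈ 4.37 mg/L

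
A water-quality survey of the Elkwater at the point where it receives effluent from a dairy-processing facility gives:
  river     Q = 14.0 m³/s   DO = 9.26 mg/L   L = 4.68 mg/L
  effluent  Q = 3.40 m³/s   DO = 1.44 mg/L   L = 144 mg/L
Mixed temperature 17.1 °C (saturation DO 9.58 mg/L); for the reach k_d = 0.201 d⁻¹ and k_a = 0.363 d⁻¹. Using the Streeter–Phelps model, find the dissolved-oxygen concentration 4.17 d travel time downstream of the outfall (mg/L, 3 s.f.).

Mixed DO = (14.0×9.26 + 3.40×1.44)/(14.0+3.40) = 134.5/17.40 = 7.732 mg/L.
Mixed L₀ = (14.0×4.68 + 3.40×144)/(17.40) = 555.1/17.40 = 31.90 mg/L.
Initial deficit D₀ = C_s − DO₀ = 9.58 − 7.732 = 1.848 mg/L.
D(4.17) = [0.201×31.90/(0.363−0.201)](e^(−0.201×4.17) − e^(−0.363×4.17)) + 1.848 e^(−0.363×4.17)
= 39.58 × (0.4325 − 0.2201) + 1.848 × 0.2201 = 8.815 mg/L.
DO = 9.58 − 8.815 = 0.7653 mg/L.

DO ≈ 0.765 mg/L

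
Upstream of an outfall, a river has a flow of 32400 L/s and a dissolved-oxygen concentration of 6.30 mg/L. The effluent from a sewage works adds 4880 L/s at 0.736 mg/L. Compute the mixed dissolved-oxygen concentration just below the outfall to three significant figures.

5.57 mg/L

Flow-weighted mixing: C = (Q_r C_r + Q_w C_w)/(Q_r + Q_w)
= (32400×6.30 + 4880×0.736)/(32400 + 4880) = 207700/37280 = 5.572 mg/L.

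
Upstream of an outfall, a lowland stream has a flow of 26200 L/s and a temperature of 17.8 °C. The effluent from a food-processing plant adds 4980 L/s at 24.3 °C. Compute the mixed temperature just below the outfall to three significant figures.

Flow-weighted mixing: C = (Q_r C_r + Q_w C_w)/(Q_r + Q_w)
= (26200×17.8 + 4980×24.3)/(26200 + 4980) = 587400/31180 = 18.84 °C.

18.8 °C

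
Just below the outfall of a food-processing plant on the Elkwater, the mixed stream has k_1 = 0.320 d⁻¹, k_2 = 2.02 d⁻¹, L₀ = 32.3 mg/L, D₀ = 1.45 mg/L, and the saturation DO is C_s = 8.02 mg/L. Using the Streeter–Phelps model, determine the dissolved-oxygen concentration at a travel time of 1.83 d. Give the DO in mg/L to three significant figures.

DO ≈ 4.75 mg/L

k_1 L₀/(k_2−k_1) = 0.320×32.3/(2.02−0.320) = 10.34/1.700 = 6.080 mg/L.
e^(−k_1 t) = e^(−0.320×1.830) = 0.5568; e^(−k_2 t) = e^(−2.02×1.830) = 0.02481.
D = 6.080 × (0.5568 − 0.02481) + 1.45 × 0.02481 = 3.234 + 0.03597 = 3.270 mg/L.
DO = C_s − D = 8.02 − 3.270 = 4.750 mg/L.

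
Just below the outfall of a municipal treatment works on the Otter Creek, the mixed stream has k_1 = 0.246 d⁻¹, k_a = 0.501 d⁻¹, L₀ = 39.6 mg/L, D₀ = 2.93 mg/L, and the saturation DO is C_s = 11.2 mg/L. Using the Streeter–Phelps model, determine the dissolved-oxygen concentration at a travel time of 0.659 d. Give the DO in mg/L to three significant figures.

DO ≈ 4.07 mg/L

k_1 L₀/(k_a−k_1) = 0.246×39.6/(0.501−0.246) = 9.742/0.2550 = 38.20 mg/L.
e^(−k_1 t) = e^(−0.246×0.6590) = 0.8503; e^(−k_a t) = e^(−0.501×0.6590) = 0.7188.
D = 38.20 × (0.8503 − 0.7188) + 2.93 × 0.7188 = 5.025 + 2.106 = 7.131 mg/L.
DO = C_s − D = 11.2 − 7.131 = 4.069 mg/L.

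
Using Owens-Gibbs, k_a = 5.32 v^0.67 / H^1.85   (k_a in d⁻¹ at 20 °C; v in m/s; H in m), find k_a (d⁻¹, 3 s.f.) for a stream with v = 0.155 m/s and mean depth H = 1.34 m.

k_a = 5.32 × 0.155^0.67 / 1.34^1.85 = 5.32 × 0.2868 / 1.718 = 0.8877 d⁻¹.

k_a ≈ 0.888 d⁻¹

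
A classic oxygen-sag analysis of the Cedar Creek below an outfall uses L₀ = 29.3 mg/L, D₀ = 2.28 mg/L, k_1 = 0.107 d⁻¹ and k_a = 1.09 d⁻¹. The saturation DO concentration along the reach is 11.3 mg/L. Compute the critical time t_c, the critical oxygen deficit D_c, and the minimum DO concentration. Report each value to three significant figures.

t_c ≈ 1.08 d; D_c ≈ 2.56 mg/L; min DO ≈ 8.74 mg/L

With k_a/k_1 = 10.19 and 1 − D₀(k_a−k_1)/(k_1 L₀) = 0.2851,
t_c = ln(10.19 × 0.2851) / (1.09 − 0.107) = ln(2.904) / 0.9830 = 1.066/0.9830 = 1.085 d.
D_c = (k_1/k_a) L₀ e^(−k_1 t_c) = (0.107/1.09) × 29.3 × e^(−0.107×1.085) = 0.09817 × 29.3 × 0.8904 = 2.561 mg/L.
Minimum DO = C_s − D_c = 11.3 − 2.561 = 8.739 mg/L.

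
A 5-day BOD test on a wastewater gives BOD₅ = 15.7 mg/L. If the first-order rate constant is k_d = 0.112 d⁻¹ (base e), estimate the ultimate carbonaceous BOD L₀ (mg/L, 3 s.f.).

L₀ ≈ 36.6 mg/L

BOD₅ = L₀(1 − e^(−5k_d)) ⇒ L₀ = BOD₅ / (1 − e^(−5×0.112))
= 15.7 / (1 − 0.5712) = 15.7 / 0.4288 = 36.61 mg/L.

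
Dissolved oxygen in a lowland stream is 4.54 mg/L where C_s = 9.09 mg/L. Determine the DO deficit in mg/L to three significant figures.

D ≈ 4.55 mg/L

D = C_s − C = 9.09 − 4.54 = 4.55 mg/L.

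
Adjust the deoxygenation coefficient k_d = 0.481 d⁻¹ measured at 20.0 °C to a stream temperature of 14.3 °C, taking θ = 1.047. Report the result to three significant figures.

k_d ≈ 0.370 d⁻¹

k_d(T₂) = k_d(T₁) · θ^(T₂−T₁) = 0.481 × 1.047^(14.3−20.0)
= 0.481 × 1.047^-5.70 = 0.481 × 0.7697 = 0.3702 d⁻¹.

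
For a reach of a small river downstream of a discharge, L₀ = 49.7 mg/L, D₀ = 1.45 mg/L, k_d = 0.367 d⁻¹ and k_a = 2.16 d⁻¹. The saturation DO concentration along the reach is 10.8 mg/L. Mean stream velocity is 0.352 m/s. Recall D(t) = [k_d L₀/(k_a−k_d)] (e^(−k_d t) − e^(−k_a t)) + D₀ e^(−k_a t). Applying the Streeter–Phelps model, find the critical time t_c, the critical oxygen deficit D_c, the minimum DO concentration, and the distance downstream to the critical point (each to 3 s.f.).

With k_a/k_d = 5.886 and 1 − D₀(k_a−k_d)/(k_d L₀) = 0.8575,
t_c = ln(5.886 × 0.8575) / (2.16 − 0.367) = ln(5.047) / 1.793 = 1.619/1.793 = 0.9028 d.
D_c = (k_d/k_a) L₀ e^(−k_d t_c) = (0.367/2.16) × 49.7 × e^(−0.367×0.9028) = 0.1699 × 49.7 × 0.7180 = 6.063 mg/L.
Minimum DO = C_s − D_c = 10.8 − 6.063 = 4.737 mg/L.
x_c = v t_c = 0.352 m/s × 0.9028 d × 86400 s/d = 27460 m ≈ 27.5 km.

t_c ≈ 0.903 d; D_c ≈ 6.06 mg/L; min DO ≈ 4.74 mg/L; x_c ≈ 27.5 km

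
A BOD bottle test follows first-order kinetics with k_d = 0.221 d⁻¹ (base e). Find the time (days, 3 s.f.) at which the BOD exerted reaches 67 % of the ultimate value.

y/L₀ = 1 − e^(−k_d t) = 0.67 ⇒ e^(−k_d t) = 0.330
t = −ln(0.330) / 0.221 = 1.109 / 0.221 = 5.017 d.

t ≈ 5.02 d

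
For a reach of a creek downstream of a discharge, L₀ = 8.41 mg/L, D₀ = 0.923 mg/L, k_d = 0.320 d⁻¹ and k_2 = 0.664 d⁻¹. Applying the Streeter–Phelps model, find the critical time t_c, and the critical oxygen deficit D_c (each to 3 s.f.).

t_c ≈ 1.76 d; D_c ≈ 2.31 mg/L

With k_2/k_d = 2.075 and 1 − D₀(k_2−k_d)/(k_d L₀) = 0.8820,
t_c = ln(2.075 × 0.8820) / (0.664 − 0.320) = ln(1.830) / 0.3440 = 0.6044/0.3440 = 1.757 d.
L(t_c) = L₀ e^(−k_d t_c) = 8.41 × 0.5699 = 4.793 mg/L, and at the critical point k_2 D_c = k_d L, so D_c = (0.320/0.664) × 4.793 = 2.310 mg/L.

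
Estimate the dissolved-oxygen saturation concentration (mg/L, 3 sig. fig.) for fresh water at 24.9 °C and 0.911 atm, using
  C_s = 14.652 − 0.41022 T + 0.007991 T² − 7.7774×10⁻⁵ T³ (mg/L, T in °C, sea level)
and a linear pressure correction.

At sea level: C_s = 14.652 − 0.41022×24.9 + 0.007991×24.9² − 7.7774×10⁻⁵×24.9³ = 8.191 mg/L.
Pressure correction: C_s' = 8.191 × 0.911 = 7.462 mg/L.

C_s ≈ 7.46 mg/L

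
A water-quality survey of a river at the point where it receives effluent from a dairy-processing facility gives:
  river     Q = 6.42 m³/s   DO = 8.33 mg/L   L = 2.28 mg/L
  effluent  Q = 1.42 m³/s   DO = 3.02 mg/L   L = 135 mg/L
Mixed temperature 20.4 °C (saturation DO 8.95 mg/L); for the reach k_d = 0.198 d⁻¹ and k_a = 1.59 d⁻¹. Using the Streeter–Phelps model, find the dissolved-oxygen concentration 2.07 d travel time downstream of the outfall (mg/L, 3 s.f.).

Mixed DO = (6.42×8.33 + 1.42×3.02)/(6.42+1.42) = 57.77/7.840 = 7.368 mg/L.
Mixed L₀ = (6.42×2.28 + 1.42×135)/(7.840) = 206.3/7.840 = 26.32 mg/L.
Initial deficit D₀ = C_s − DO₀ = 8.95 − 7.368 = 1.582 mg/L.
D(2.07) = [0.198×26.32/(1.59−0.198)](e^(−0.198×2.07) − e^(−1.59×2.07)) + 1.582 e^(−1.59×2.07)
= 3.744 × (0.6637 − 0.03721) + 1.582 × 0.03721 = 2.404 mg/L.
DO = 8.95 − 2.404 = 6.546 mg/L.

DO ≈ 6.55 mg/L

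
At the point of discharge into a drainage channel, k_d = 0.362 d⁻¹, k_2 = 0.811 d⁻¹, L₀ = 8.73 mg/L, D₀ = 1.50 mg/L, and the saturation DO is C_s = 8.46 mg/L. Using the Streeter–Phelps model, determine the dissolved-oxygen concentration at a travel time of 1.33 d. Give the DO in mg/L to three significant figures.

DO ≈ 5.99 mg/L

k_d L₀/(k_2−k_d) = 0.362×8.73/(0.811−0.362) = 3.160/0.4490 = 7.038 mg/L.
e^(−k_d t) = e^(−0.362×1.330) = 0.6179; e^(−k_2 t) = e^(−0.811×1.330) = 0.3401.
D = 7.038 × (0.6179 − 0.3401) + 1.50 × 0.3401 = 1.955 + 0.5101 = 2.466 mg/L.
DO = C_s − D = 8.46 − 2.466 = 5.994 mg/L.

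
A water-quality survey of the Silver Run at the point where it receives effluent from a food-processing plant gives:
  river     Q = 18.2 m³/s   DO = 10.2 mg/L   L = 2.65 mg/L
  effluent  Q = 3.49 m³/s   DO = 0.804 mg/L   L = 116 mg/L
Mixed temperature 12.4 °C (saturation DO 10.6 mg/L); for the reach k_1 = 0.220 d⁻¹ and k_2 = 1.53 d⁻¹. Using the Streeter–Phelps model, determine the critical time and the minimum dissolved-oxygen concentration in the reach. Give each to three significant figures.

t_c ≈ 0.879 d; minimum DO ≈ 8.12 mg/L

Mixed DO = (18.2×10.2 + 3.49×0.804)/(18.2+3.49) = 188.4/21.69 = 8.688 mg/L.
Mixed L₀ = (18.2×2.65 + 3.49×116)/(21.69) = 453.1/21.69 = 20.89 mg/L.
Initial deficit D₀ = C_s − DO₀ = 10.6 − 8.688 = 1.912 mg/L.
t_c = (1/1.310) ln[(1.53/0.220)(1 − 1.912×1.310/(0.220×20.89))] = 0.7634 × ln(3.164) = 0.8793 d.
D_c = (0.220/1.53) × 20.89 × e^(−0.220×0.8793) = 0.1438 × 20.89 × 0.8241 = 2.475 mg/L.
Minimum DO = 10.6 − 2.475 = 8.125 mg/L.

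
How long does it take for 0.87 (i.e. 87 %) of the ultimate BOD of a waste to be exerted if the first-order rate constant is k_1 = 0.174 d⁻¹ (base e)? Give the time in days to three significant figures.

y/L₀ = 1 − e^(−k_1 t) = 0.87 ⇒ e^(−k_1 t) = 0.130
t = −ln(0.130) / 0.174 = 2.040 / 0.174 = 11.73 d.

t ≈ 11.7 d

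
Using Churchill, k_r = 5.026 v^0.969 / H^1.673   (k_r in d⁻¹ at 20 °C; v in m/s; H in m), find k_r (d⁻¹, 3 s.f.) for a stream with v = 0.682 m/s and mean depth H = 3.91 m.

k_r = 5.026 × 0.682^0.969 / 3.91^1.673 = 5.026 × 0.6901 / 9.788 = 0.3544 d⁻¹.

k_r ≈ 0.354 d⁻¹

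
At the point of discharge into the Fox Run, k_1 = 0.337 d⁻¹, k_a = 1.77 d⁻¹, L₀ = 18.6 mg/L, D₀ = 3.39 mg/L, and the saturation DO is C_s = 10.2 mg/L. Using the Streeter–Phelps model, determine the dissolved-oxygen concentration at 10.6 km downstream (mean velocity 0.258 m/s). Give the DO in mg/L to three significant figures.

Travel time t = x/v = 10.6 km / (0.258 m/s) = 10600 m / 0.258 m/s = 41090 s = 0.4755 d.
k_1 L₀/(k_a−k_1) = 0.337×18.6/(1.77−0.337) = 6.268/1.433 = 4.374 mg/L.
e^(−k_1 t) = e^(−0.337×0.4755) = 0.8519; e^(−k_a t) = e^(−1.77×0.4755) = 0.4310.
D = 4.374 × (0.8519 − 0.4310) + 3.39 × 0.4310 = 1.841 + 1.461 = 3.302 mg/L.
DO = C_s − D = 10.2 − 3.302 = 6.898 mg/L.

DO ≈ 6.90 mg/L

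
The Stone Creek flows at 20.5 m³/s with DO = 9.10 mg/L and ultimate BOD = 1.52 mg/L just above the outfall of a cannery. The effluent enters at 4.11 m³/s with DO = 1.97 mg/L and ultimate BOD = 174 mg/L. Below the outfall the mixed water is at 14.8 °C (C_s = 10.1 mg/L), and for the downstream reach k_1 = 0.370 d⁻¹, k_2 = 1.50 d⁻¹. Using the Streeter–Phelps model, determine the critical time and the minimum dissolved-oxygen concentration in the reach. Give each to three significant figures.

t_c ≈ 1.02 d; minimum DO ≈ 4.97 mg/L

Mixed DO = (20.5×9.10 + 4.11×1.97)/(20.5+4.11) = 194.6/24.61 = 7.909 mg/L.
Mixed L₀ = (20.5×1.52 + 4.11×174)/(24.61) = 746.3/24.61 = 30.33 mg/L.
Initial deficit D₀ = C_s − DO₀ = 10.1 − 7.909 = 2.191 mg/L.
t_c = (1/1.130) ln[(1.50/0.370)(1 − 2.191×1.130/(0.370×30.33))] = 0.8850 × ln(3.160) = 1.018 d.
D_c = (0.370/1.50) × 30.33 × e^(−0.370×1.018) = 0.2467 × 30.33 × 0.6861 = 5.132 mg/L.
Minimum DO = 10.1 − 5.132 = 4.968 mg/L.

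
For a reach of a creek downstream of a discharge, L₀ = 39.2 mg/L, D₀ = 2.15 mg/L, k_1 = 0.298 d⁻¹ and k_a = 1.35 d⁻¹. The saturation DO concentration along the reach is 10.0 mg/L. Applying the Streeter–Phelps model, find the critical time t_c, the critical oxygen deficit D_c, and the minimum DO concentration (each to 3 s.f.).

With k_a/k_1 = 4.530 and 1 − D₀(k_a−k_1)/(k_1 L₀) = 0.8064,
t_c = ln(4.530 × 0.8064) / (1.35 − 0.298) = ln(3.653) / 1.052 = 1.296/1.052 = 1.232 d.
D_c = (k_1/k_a) L₀ e^(−k_1 t_c) = (0.298/1.35) × 39.2 × e^(−0.298×1.232) = 0.2207 × 39.2 × 0.6928 = 5.995 mg/L.
Minimum DO = C_s − D_c = 10.0 − 5.995 = 4.005 mg/L.

t_c ≈ 1.23 d; D_c ≈ 5.99 mg/L; min DO ≈ 4.01 mg/L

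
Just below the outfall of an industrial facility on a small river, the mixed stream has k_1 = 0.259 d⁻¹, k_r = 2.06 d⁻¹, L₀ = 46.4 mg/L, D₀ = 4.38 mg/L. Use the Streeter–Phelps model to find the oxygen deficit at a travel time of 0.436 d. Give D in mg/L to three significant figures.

k_1 L₀/(k_r−k_1) = 0.259×46.4/(2.06−0.259) = 12.02/1.801 = 6.673 mg/L.
e^(−k_1 t) = e^(−0.259×0.4360) = 0.8932; e^(−k_r t) = e^(−2.06×0.4360) = 0.4073.
D = 6.673 × (0.8932 − 0.4073) + 4.38 × 0.4073 = 3.242 + 1.784 = 5.026 mg/L.

D ≈ 5.03 mg/L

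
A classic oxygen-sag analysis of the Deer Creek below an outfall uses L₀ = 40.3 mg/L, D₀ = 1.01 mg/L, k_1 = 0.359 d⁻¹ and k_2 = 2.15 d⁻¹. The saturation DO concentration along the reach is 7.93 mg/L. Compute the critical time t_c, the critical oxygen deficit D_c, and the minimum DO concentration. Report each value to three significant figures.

At the critical point dD/dt = 0, so k_1 L₀ e^(−k_1 t) = k_2 D. Substituting D(t) from the Streeter–Phelps equation and solving for t gives
t_c = ln[(k_2/k_1)(1 − D₀(k_2−k_1)/(k_1 L₀))] / (k_2−k_1).
Here k_2−k_1 = 1.791 d⁻¹ and 1 − D₀(k_2−k_1)/(k_1 L₀) = 1 − 1.01×1.791/(0.359×40.3) = 0.8750, so
t_c = ln(5.989 × 0.8750) / 1.791 = 1.656 / 1.791 = 0.9248 d.
D_c = (k_1/k_2) L₀ e^(−k_1 t_c) = (0.359/2.15) × 40.3 × e^(−0.359×0.9248) = 0.1670 × 40.3 × 0.7175 = 4.828 mg/L.
Minimum DO = C_s − D_c = 7.93 − 4.828 = 3.102 mg/L.

t_c ≈ 0.925 d; D_c ≈ 4.83 mg/L; min DO ≈ 3.10 mg/L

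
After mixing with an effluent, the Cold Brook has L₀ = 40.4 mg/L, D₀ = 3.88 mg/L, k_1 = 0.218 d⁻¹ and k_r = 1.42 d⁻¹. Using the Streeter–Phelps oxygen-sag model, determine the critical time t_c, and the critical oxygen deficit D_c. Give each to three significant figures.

t_c ≈ 0.932 d; D_c ≈ 5.06 mg/L

t_c = [1/(k_r−k_1)] ln[(k_r/k_1)(1 − D₀(k_r−k_1)/(k_1 L₀))]
= [1/(1.42−0.218)] ln[(1.42/0.218)(1 − 3.88×1.202/(0.218×40.4))]
= (1/1.202) ln[6.514 × 0.4705] = 0.8319 × ln(3.064) = 0.8319 × 1.120 = 0.9317 d.
L(t_c) = L₀ e^(−k_1 t_c) = 40.4 × 0.8162 = 32.97 mg/L, and at the critical point k_r D_c = k_1 L, so D_c = (0.218/1.42) × 32.97 = 5.062 mg/L.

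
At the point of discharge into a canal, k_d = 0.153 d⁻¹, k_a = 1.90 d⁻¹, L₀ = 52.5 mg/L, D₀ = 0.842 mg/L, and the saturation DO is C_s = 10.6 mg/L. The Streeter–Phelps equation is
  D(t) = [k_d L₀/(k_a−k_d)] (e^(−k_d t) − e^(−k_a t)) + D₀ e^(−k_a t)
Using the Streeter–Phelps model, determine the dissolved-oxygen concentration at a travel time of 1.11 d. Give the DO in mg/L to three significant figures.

DO ≈ 7.18 mg/L

k_d L₀/(k_a−k_d) = 0.153×52.5/(1.90−0.153) = 8.033/1.747 = 4.598 mg/L.
e^(−k_d t) = e^(−0.153×1.110) = 0.8438; e^(−k_a t) = e^(−1.90×1.110) = 0.1214.
D = 4.598 × (0.8438 − 0.1214) + 0.842 × 0.1214 = 3.322 + 0.1022 = 3.424 mg/L.
DO = C_s − D = 10.6 − 3.424 = 7.176 mg/L.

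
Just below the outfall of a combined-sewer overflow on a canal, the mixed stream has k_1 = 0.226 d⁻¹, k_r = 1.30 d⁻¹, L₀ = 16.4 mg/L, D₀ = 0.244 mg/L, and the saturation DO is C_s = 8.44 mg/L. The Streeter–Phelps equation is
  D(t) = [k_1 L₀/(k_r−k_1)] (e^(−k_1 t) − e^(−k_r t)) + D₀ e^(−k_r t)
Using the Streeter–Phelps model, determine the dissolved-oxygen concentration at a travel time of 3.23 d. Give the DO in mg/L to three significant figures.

DO ≈ 6.83 mg/L

k_1 L₀/(k_r−k_1) = 0.226×16.4/(1.30−0.226) = 3.706/1.074 = 3.451 mg/L.
e^(−k_1 t) = e^(−0.226×3.230) = 0.4819; e^(−k_r t) = e^(−1.30×3.230) = 0.01501.
D = 3.451 × (0.4819 − 0.01501) + 0.244 × 0.01501 = 1.611 + 0.003663 = 1.615 mg/L.
DO = C_s − D = 8.44 − 1.615 = 6.825 mg/L.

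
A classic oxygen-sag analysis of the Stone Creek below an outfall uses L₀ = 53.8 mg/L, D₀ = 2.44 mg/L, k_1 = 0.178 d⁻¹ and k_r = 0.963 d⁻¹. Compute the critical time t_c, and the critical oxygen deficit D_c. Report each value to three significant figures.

t_c ≈ 1.87 d; D_c ≈ 7.13 mg/L

With k_r/k_1 = 5.410 and 1 − D₀(k_r−k_1)/(k_1 L₀) = 0.8000,
t_c = ln(5.410 × 0.8000) / (0.963 − 0.178) = ln(4.328) / 0.7850 = 1.465/0.7850 = 1.866 d.
D_c = (k_1/k_r) L₀ e^(−k_1 t_c) = (0.178/0.963) × 53.8 × e^(−0.178×1.866) = 0.1848 × 53.8 × 0.7173 = 7.133 mg/L.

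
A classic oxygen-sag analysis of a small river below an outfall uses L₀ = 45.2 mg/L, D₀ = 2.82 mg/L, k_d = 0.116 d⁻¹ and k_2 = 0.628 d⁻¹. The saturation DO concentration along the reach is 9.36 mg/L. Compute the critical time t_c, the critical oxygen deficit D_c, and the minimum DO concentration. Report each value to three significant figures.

At the critical point dD/dt = 0, so k_d L₀ e^(−k_d t) = k_2 D. Substituting D(t) from the Streeter–Phelps equation and solving for t gives
t_c = ln[(k_2/k_d)(1 − D₀(k_2−k_d)/(k_d L₀))] / (k_2−k_d).
Here k_2−k_d = 0.5120 d⁻¹ and 1 − D₀(k_2−k_d)/(k_d L₀) = 1 − 2.82×0.5120/(0.116×45.2) = 0.7246, so
t_c = ln(5.414 × 0.7246) / 0.5120 = 1.367 / 0.5120 = 2.670 d.
D_c = (k_d/k_2) L₀ e^(−k_d t_c) = (0.116/0.628) × 45.2 × e^(−0.116×2.670) = 0.1847 × 45.2 × 0.7337 = 6.126 mg/L.
Minimum DO = C_s − D_c = 9.36 − 6.126 = 3.234 mg/L.

t_c ≈ 2.67 d; D_c ≈ 6.13 mg/L; min DO ≈ 3.23 mg/L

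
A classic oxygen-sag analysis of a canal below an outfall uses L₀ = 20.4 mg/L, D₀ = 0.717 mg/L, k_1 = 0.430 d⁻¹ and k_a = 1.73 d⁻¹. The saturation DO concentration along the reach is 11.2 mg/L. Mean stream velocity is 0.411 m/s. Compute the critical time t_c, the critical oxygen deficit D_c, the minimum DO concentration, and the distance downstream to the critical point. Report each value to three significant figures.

t_c ≈ 0.984 d; D_c ≈ 3.32 mg/L; min DO ≈ 7.88 mg/L; x_c ≈ 35.0 km

With k_a/k_1 = 4.023 and 1 − D₀(k_a−k_1)/(k_1 L₀) = 0.8937,
t_c = ln(4.023 × 0.8937) / (1.73 − 0.430) = ln(3.596) / 1.300 = 1.280/1.300 = 0.9844 d.
D_c = (k_1/k_a) L₀ e^(−k_1 t_c) = (0.430/1.73) × 20.4 × e^(−0.430×0.9844) = 0.2486 × 20.4 × 0.6549 = 3.321 mg/L.
Minimum DO = C_s − D_c = 11.2 − 3.321 = 7.879 mg/L.
x_c = v t_c = 0.411 m/s × 0.9844 d × 86400 s/d = 34960 m ≈ 35.0 km.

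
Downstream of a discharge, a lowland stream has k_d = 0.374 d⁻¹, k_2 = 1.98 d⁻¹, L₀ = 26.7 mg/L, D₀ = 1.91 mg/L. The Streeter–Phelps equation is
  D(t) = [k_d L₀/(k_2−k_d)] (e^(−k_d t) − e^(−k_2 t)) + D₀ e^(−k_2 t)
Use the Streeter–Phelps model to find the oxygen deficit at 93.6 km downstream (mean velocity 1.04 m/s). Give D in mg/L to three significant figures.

Travel time t = x/v = 93.6 km / (1.04 m/s) = 93600 m / 1.04 m/s = 90000 s = 1.042 d.
k_d L₀/(k_2−k_d) = 0.374×26.7/(1.98−0.374) = 9.986/1.606 = 6.218 mg/L.
e^(−k_d t) = e^(−0.374×1.042) = 0.6773; e^(−k_2 t) = e^(−1.98×1.042) = 0.1271.
D = 6.218 × (0.6773 − 0.1271) + 1.91 × 0.1271 = 3.421 + 0.2428 = 3.664 mg/L.

D ≈ 3.66 mg/L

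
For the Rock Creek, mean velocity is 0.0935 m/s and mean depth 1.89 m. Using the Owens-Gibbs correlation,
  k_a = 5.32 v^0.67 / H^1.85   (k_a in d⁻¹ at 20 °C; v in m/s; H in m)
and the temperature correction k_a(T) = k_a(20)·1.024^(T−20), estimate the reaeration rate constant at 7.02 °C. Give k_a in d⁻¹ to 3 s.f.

k_a ≈ 0.246 d⁻¹

k_a(20) = 5.32 × 0.0935^0.67 / 1.89^1.85 = 5.32 × 0.2044 / 3.247 = 0.3349 d⁻¹.
k_a(7.02) = 0.3349 × 1.024^(7.02−20) = 0.3349 × 0.7350 = 0.2462 d⁻¹.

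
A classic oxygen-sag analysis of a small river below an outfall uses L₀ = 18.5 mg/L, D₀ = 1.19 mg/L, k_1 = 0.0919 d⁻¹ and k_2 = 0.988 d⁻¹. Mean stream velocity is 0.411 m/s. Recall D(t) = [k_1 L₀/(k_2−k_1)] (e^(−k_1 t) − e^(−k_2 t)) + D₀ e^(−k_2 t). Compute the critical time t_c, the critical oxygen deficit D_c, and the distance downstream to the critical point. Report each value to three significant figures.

t_c ≈ 1.55 d; D_c ≈ 1.49 mg/L; x_c ≈ 55.0 km

t_c = [1/(k_2−k_1)] ln[(k_2/k_1)(1 − D₀(k_2−k_1)/(k_1 L₀))]
= [1/(0.988−0.0919)] ln[(0.988/0.0919)(1 − 1.19×0.8961/(0.0919×18.5))]
= (1/0.8961) ln[10.75 × 0.3728] = 1.116 × ln(4.008) = 1.116 × 1.388 = 1.549 d.
D_c = (k_1/k_2) L₀ e^(−k_1 t_c) = (0.0919/0.988) × 18.5 × e^(−0.0919×1.549) = 0.09302 × 18.5 × 0.8673 = 1.492 mg/L.
x_c = v t_c = 0.411 m/s × 1.549 d × 86400 s/d = 55010 m ≈ 55.0 km.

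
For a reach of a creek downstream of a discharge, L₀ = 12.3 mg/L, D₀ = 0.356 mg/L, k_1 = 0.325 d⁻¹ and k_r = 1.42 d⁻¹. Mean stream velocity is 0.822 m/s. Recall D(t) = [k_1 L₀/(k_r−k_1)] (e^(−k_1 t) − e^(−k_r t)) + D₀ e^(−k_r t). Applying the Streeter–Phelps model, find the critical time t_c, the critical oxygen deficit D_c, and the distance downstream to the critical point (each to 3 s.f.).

At the critical point dD/dt = 0, so k_1 L₀ e^(−k_1 t) = k_r D. Substituting D(t) from the Streeter–Phelps equation and solving for t gives
t_c = ln[(k_r/k_1)(1 − D₀(k_r−k_1)/(k_1 L₀))] / (k_r−k_1).
Here k_r−k_1 = 1.095 d⁻¹ and 1 − D₀(k_r−k_1)/(k_1 L₀) = 1 − 0.356×1.095/(0.325×12.3) = 0.9025, so
t_c = ln(4.369 × 0.9025) / 1.095 = 1.372 / 1.095 = 1.253 d.
D_c = (k_1/k_r) L₀ e^(−k_1 t_c) = (0.325/1.42) × 12.3 × e^(−0.325×1.253) = 0.2289 × 12.3 × 0.6655 = 1.873 mg/L.
x_c = v t_c = 0.822 m/s × 1.253 d × 86400 s/d = 88990 m ≈ 89.0 km.

t_c ≈ 1.25 d; D_c ≈ 1.87 mg/L; x_c ≈ 89.0 km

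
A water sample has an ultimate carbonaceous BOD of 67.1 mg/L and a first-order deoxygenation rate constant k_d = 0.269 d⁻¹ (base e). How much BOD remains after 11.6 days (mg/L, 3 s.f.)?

L ≈ 2.96 mg/L

L_t = L₀ e^(−k_d t) = 67.1 × e^(−0.269×11.6) = 67.1 × 0.04414 = 2.962 mg/L.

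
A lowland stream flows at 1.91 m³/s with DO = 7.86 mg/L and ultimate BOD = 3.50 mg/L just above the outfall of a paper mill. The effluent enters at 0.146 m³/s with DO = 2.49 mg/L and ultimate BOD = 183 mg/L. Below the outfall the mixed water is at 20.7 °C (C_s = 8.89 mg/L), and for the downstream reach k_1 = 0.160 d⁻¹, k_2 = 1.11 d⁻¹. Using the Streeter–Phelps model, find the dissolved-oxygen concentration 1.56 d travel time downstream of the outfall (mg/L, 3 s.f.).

DO ≈ 6.99 mg/L

Mixed DO = (1.91×7.86 + 0.146×2.49)/(1.91+0.146) = 15.38/2.056 = 7.479 mg/L.
Mixed L₀ = (1.91×3.50 + 0.146×183)/(2.056) = 33.40/2.056 = 16.25 mg/L.
Initial deficit D₀ = C_s − DO₀ = 8.89 − 7.479 = 1.411 mg/L.
D(1.56) = [0.160×16.25/(1.11−0.160)](e^(−0.160×1.56) − e^(−1.11×1.56)) + 1.411 e^(−1.11×1.56)
= 2.736 × (0.7791 − 0.1770) + 1.411 × 0.1770 = 1.897 mg/L.
DO = 8.89 − 1.897 = 6.993 mg/L.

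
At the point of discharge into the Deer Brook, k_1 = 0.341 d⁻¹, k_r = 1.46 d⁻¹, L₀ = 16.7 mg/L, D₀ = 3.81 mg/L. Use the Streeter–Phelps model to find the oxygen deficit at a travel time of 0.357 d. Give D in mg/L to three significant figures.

D ≈ 3.75 mg/L

k_1 L₀/(k_r−k_1) = 0.341×16.7/(1.46−0.341) = 5.695/1.119 = 5.089 mg/L.
e^(−k_1 t) = e^(−0.341×0.3570) = 0.8854; e^(−k_r t) = e^(−1.46×0.3570) = 0.5938.
D = 5.089 × (0.8854 − 0.5938) + 3.81 × 0.5938 = 1.484 + 2.262 = 3.746 mg/L.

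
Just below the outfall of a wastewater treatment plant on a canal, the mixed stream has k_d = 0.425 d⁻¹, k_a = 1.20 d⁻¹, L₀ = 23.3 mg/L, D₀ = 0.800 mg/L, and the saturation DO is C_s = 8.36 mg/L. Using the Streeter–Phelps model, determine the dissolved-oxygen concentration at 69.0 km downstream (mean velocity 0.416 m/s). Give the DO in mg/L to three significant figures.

Travel time t = x/v = 69.0 km / (0.416 m/s) = 69000 m / 0.416 m/s = 165900 s = 1.920 d.
k_d L₀/(k_a−k_d) = 0.425×23.3/(1.20−0.425) = 9.902/0.7750 = 12.78 mg/L.
e^(−k_d t) = e^(−0.425×1.920) = 0.4422; e^(−k_a t) = e^(−1.20×1.920) = 0.09989.
D = 12.78 × (0.4422 − 0.09989) + 0.800 × 0.09989 = 4.374 + 0.07991 = 4.454 mg/L.
DO = C_s − D = 8.36 − 4.454 = 3.906 mg/L.

DO ≈ 3.91 mg/L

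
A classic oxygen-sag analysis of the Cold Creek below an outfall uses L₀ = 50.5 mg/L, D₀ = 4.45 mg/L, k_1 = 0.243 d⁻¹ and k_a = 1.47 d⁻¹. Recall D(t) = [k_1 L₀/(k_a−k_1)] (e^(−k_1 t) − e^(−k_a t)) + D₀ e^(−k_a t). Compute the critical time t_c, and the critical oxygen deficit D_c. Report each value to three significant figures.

At the critical point dD/dt = 0, so k_1 L₀ e^(−k_1 t) = k_a D. Substituting D(t) from the Streeter–Phelps equation and solving for t gives
t_c = ln[(k_a/k_1)(1 − D₀(k_a−k_1)/(k_1 L₀))] / (k_a−k_1).
Here k_a−k_1 = 1.227 d⁻¹ and 1 − D₀(k_a−k_1)/(k_1 L₀) = 1 − 4.45×1.227/(0.243×50.5) = 0.5551, so
t_c = ln(6.049 × 0.5551) / 1.227 = 1.211 / 1.227 = 0.9872 d.
D_c = (k_1/k_a) L₀ e^(−k_1 t_c) = (0.243/1.47) × 50.5 × e^(−0.243×0.9872) = 0.1653 × 50.5 × 0.7867 = 6.567 mg/L.

t_c ≈ 0.987 d; D_c ≈ 6.57 mg/L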